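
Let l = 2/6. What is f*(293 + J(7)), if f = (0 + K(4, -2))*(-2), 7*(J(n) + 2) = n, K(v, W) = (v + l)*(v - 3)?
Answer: -7592/3 ≈ -2530.7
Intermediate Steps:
l = 1/3 (l = 2*(1/6) = 1/3 ≈ 0.33333)
K(v, W) = (-3 + v)*(1/3 + v) (K(v, W) = (v + 1/3)*(v - 3) = (1/3 + v)*(-3 + v) = (-3 + v)*(1/3 + v))
J(n) = -2 + n/7
f = -26/3 (f = (0 + (-1 + 4**2 - 8/3*4))*(-2) = (0 + (-1 + 16 - 32/3))*(-2) = (0 + 13/3)*(-2) = (13/3)*(-2) = -26/3 ≈ -8.6667)
f*(293 + J(7)) = -26*(293 + (-2 + (1/7)*7))/3 = -26*(293 + (-2 + 1))/3 = -26*(293 - 1)/3 = -26/3*292 = -7592/3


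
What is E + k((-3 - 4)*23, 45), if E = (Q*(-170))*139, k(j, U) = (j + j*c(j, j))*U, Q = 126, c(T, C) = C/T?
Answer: -2991870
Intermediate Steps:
k(j, U) = 2*U*j (k(j, U) = (j + j*(j/j))*U = (j + j*1)*U = (j + j)*U = (2*j)*U = 2*U*j)
E = -2977380 (E = (126*(-170))*139 = -21420*139 = -2977380)
E + k((-3 - 4)*23, 45) = -2977380 + 2*45*((-3 - 4)*23) = -2977380 + 2*45*(-7*23) = -2977380 + 2*45*(-161) = -2977380 - 14490 = -2991870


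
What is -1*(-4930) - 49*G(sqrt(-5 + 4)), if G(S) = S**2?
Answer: 4979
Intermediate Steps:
-1*(-4930) - 49*G(sqrt(-5 + 4)) = -1*(-4930) - 49*(sqrt(-5 + 4))**2 = 4930 - 49*(sqrt(-1))**2 = 4930 - 49*I**2 = 4930 - 49*(-1) = 4930 + 49 = 4979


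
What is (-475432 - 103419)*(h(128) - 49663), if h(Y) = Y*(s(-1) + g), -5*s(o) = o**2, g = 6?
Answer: 141588691153/5 ≈ 2.8318e+10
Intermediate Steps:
s(o) = -o**2/5
h(Y) = 29*Y/5 (h(Y) = Y*(-1/5*(-1)**2 + 6) = Y*(-1/5*1 + 6) = Y*(-1/5 + 6) = Y*(29/5) = 29*Y/5)
(-475432 - 103419)*(h(128) - 49663) = (-475432 - 103419)*((29/5)*128 - 49663) = -578851*(3712/5 - 49663) = -578851*(-244603/5) = 141588691153/5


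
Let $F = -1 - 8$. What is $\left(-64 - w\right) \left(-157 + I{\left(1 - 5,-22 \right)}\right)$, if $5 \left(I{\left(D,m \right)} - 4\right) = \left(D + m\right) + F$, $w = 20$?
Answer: $13440$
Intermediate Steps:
$F = -9$ ($F = -1 - 8 = -9$)
$I{\left(D,m \right)} = \frac{11}{5} + \frac{D}{5} + \frac{m}{5}$ ($I{\left(D,m \right)} = 4 + \frac{\left(D + m\right) - 9}{5} = 4 + \frac{-9 + D + m}{5} = 4 + \left(- \frac{9}{5} + \frac{D}{5} + \frac{m}{5}\right) = \frac{11}{5} + \frac{D}{5} + \frac{m}{5}$)
$\left(-64 - w\right) \left(-157 + I{\left(1 - 5,-22 \right)}\right) = \left(-64 - 20\right) \left(-157 + \left(\frac{11}{5} + \frac{1 - 5}{5} + \frac{1}{5} \left(-22\right)\right)\right) = \left(-64 - 20\right) \left(-157 + \left(\frac{11}{5} + \frac{1 - 5}{5} - \frac{22}{5}\right)\right) = - 84 \left(-157 + \left(\frac{11}{5} + \frac{1}{5} \left(-4\right) - \frac{22}{5}\right)\right) = - 84 \left(-157 - 3\right) = \left(-84\right) \left(-160\right) = 13440$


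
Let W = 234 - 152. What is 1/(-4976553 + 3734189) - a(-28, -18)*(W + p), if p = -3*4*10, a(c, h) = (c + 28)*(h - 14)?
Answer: -1/1242364 ≈ -8.0492e-7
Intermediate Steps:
a(c, h) = (-14 + h)*(28 + c) (a(c, h) = (28 + c)*(-14 + h) = (-14 + h)*(28 + c))
W = 82
p = -120 (p = -12*10 = -120)
1/(-4976553 + 3734189) - a(-28, -18)*(W + p) = 1/(-4976553 + 3734189) - (-392 - 14*(-28) + 28*(-18) - 28*(-18))*(82 - 120) = 1/(-1242364) - (-392 + 392 - 504 + 504)*(-38) = -1/1242364 - 0*(-38) = -1/1242364 - 1*0 = -1/1242364 + 0 = -1/1242364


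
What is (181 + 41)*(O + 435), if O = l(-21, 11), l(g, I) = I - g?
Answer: 103674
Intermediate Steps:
O = 32 (O = 11 - 1*(-21) = 11 + 21 = 32)
(181 + 41)*(O + 435) = (181 + 41)*(32 + 435) = 222*467 = 103674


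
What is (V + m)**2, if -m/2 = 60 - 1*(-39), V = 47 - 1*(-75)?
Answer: 5776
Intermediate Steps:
V = 122 (V = 47 + 75 = 122)
m = -198 (m = -2*(60 - 1*(-39)) = -2*(60 + 39) = -2*99 = -198)
(V + m)**2 = (122 - 198)**2 = (-76)**2 = 5776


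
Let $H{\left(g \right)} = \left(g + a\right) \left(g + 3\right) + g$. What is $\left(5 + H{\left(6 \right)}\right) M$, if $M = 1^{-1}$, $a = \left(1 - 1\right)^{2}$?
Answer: $65$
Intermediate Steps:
$a = 0$ ($a = 0^{2} = 0$)
$M = 1$
$H{\left(g \right)} = g + g \left(3 + g\right)$ ($H{\left(g \right)} = \left(g + 0\right) \left(g + 3\right) + g = g \left(3 + g\right) + g = g + g \left(3 + g\right)$)
$\left(5 + H{\left(6 \right)}\right) M = \left(5 + 6 \left(4 + 6\right)\right) 1 = \left(5 + 6 \cdot 10\right) 1 = \left(5 + 60\right) 1 = 65 \cdot 1 = 65$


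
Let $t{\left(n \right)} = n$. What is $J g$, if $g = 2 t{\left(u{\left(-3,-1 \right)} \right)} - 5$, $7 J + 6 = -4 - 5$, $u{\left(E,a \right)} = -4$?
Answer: $\frac{195}{7} \approx 27.857$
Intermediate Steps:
$J = - \frac{15}{7}$ ($J = - \frac{6}{7} + \frac{-4 - 5}{7} = - \frac{6}{7} + \frac{1}{7} \left(-9\right) = - \frac{6}{7} - \frac{9}{7} = - \frac{15}{7} \approx -2.1429$)
$g = -13$ ($g = 2 \left(-4\right) - 5 = -8 - 5 = -13$)
$J g = \left(- \frac{15}{7}\right) \left(-13\right) = \frac{195}{7}$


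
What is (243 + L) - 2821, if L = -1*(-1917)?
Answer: -661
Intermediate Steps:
L = 1917
(243 + L) - 2821 = (243 + 1917) - 2821 = 2160 - 2821 = -661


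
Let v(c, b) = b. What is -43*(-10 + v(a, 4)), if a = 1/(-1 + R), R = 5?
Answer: 258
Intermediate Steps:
a = ¼ (a = 1/(-1 + 5) = 1/4 = ¼ ≈ 0.25000)
-43*(-10 + v(a, 4)) = -43*(-10 + 4) = -43*(-6) = 258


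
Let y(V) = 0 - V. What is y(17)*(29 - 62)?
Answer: 561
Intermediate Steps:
y(V) = -V
y(17)*(29 - 62) = (-1*17)*(29 - 62) = -17*(-33) = 561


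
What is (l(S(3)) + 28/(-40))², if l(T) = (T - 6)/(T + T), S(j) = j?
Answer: 36/25 ≈ 1.4400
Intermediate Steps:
l(T) = (-6 + T)/(2*T) (l(T) = (-6 + T)/((2*T)) = (-6 + T)*(1/(2*T)) = (-6 + T)/(2*T))
(l(S(3)) + 28/(-40))² = ((½)*(-6 + 3)/3 + 28/(-40))² = ((½)*(⅓)*(-3) + 28*(-1/40))² = (-½ - 7/10)² = (-6/5)² = 36/25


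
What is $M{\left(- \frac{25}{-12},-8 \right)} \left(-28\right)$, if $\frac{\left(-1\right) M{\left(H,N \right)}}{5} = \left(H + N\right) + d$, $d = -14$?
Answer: $- \frac{8365}{3} \approx -2788.3$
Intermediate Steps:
$M{\left(H,N \right)} = 70 - 5 H - 5 N$ ($M{\left(H,N \right)} = - 5 \left(\left(H + N\right) - 14\right) = - 5 \left(-14 + H + N\right) = 70 - 5 H - 5 N$)
$M{\left(- \frac{25}{-12},-8 \right)} \left(-28\right) = \left(70 - 5 \left(- \frac{25}{-12}\right) - -40\right) \left(-28\right) = \left(70 - 5 \left(\left(-25\right) \left(- \frac{1}{12}\right)\right) + 40\right) \left(-28\right) = \left(70 - \frac{125}{12} + 40\right) \left(-28\right) = \frac{1195}{12} \left(-28\right) = - \frac{8365}{3}$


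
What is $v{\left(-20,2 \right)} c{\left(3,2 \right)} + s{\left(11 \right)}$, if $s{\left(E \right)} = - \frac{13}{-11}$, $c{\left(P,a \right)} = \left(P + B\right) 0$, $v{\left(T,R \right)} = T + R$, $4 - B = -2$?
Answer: $\frac{13}{11} \approx 1.1818$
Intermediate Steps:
$B = 6$ ($B = 4 - -2 = 4 + 2 = 6$)
$v{\left(T,R \right)} = R + T$
$c{\left(P,a \right)} = 0$ ($c{\left(P,a \right)} = \left(P + 6\right) 0 = \left(6 + P\right) 0 = 0$)
$s{\left(E \right)} = \frac{13}{11}$ ($s{\left(E \right)} = \left(-13\right) \left(- \frac{1}{11}\right) = \frac{13}{11}$)
$v{\left(-20,2 \right)} c{\left(3,2 \right)} + s{\left(11 \right)} = \left(2 - 20\right) 0 + \frac{13}{11} = \left(-18\right) 0 + \frac{13}{11} = 0 + \frac{13}{11} = \frac{13}{11}$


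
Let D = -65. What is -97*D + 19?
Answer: 6324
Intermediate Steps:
-97*D + 19 = -97*(-65) + 19 = 6305 + 19 = 6324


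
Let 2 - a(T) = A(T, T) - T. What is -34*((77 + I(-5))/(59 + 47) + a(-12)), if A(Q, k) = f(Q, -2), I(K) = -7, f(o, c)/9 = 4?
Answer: 81702/53 ≈ 1541.5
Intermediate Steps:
f(o, c) = 36 (f(o, c) = 9*4 = 36)
A(Q, k) = 36
a(T) = -34 + T (a(T) = 2 - (36 - T) = 2 + (-36 + T) = -34 + T)
-34*((77 + I(-5))/(59 + 47) + a(-12)) = -34*((77 - 7)/(59 + 47) + (-34 - 12)) = -34*(70/106 - 46) = -34*(70*(1/106) - 46) = -34*(35/53 - 46) = -34*(-2403/53) = 81702/53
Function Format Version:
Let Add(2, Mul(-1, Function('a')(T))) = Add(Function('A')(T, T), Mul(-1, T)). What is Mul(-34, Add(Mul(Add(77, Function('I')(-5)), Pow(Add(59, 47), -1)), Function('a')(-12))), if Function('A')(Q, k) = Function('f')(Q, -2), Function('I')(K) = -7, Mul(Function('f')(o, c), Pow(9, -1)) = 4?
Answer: Rational(81702, 53) ≈ 1541.5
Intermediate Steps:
Function('f')(o, c) = 36 (Function('f')(o, c) = Mul(9, 4) = 36)
Function('A')(Q, k) = 36
Function('a')(T) = Add(-34, T) (Function('a')(T) = Add(2, Mul(-1, Add(36, Mul(-1, T)))) = Add(2, Add(-36, T)) = Add(-34, T))
Mul(-34, Add(Mul(Add(77, Function('I')(-5)), Pow(Add(59, 47), -1)), Function('a')(-12))) = Mul(-34, Add(Mul(Add(77, -7), Pow(Add(59, 47), -1)), Add(-34, -12))) = Mul(-34, Add(Mul(70, Pow(106, -1)), -46)) = Mul(-34, Add(Mul(70, Rational(1, 106)), -46)) = Mul(-34, Add(Rational(35, 53), -46)) = Mul(-34, Rational(-2403, 53)) = Rational(81702, 53)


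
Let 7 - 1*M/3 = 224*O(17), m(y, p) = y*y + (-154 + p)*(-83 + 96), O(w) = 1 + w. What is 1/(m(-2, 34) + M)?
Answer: -1/13631 ≈ -7.3362e-5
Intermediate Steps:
m(y, p) = -2002 + y² + 13*p (m(y, p) = y² + (-154 + p)*13 = y² + (-2002 + 13*p) = -2002 + y² + 13*p)
M = -12075 (M = 21 - 672*(1 + 17) = 21 - 672*18 = 21 - 3*4032 = 21 - 12096 = -12075)
1/(m(-2, 34) + M) = 1/((-2002 + (-2)² + 13*34) - 12075) = 1/((-2002 + 4 + 442) - 12075) = 1/(-1556 - 12075) = 1/(-13631) = -1/13631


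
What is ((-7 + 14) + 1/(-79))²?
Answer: 304704/6241 ≈ 48.823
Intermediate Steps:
((-7 + 14) + 1/(-79))² = (7 - 1/79)² = (552/79)² = 304704/6241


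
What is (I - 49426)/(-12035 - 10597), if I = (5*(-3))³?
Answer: 52801/22632 ≈ 2.3330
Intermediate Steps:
I = -3375 (I = (-15)³ = -3375)
(I - 49426)/(-12035 - 10597) = (-3375 - 49426)/(-12035 - 10597) = -52801/(-22632) = -52801*(-1/22632) = 52801/22632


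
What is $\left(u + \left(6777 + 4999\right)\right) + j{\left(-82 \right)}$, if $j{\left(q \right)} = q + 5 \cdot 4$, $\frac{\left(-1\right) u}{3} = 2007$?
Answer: $5693$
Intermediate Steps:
$u = -6021$ ($u = \left(-3\right) 2007 = -6021$)
$j{\left(q \right)} = 20 + q$ ($j{\left(q \right)} = q + 20 = 20 + q$)
$\left(u + \left(6777 + 4999\right)\right) + j{\left(-82 \right)} = \left(-6021 + \left(6777 + 4999\right)\right) + \left(20 - 82\right) = \left(-6021 + 11776\right) - 62 = 5755 - 62 = 5693$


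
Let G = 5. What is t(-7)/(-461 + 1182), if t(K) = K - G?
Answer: -12/721 ≈ -0.016644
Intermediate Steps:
t(K) = -5 + K (t(K) = K - 1*5 = K - 5 = -5 + K)
t(-7)/(-461 + 1182) = (-5 - 7)/(-461 + 1182) = -12/721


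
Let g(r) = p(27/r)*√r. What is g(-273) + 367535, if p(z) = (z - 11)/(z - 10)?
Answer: 367535 + 1010*I*√273/919 ≈ 3.6754e+5 + 18.159*I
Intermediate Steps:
p(z) = (-11 + z)/(-10 + z)
g(r) = √r*(-11 + 27/r)/(-10 + 27/r) (g(r) = ((-11 + 27/r)/(-10 + 27/r))*√r = √r*(-11 + 27/r)/(-10 + 27/r))
g(-273) + 367535 = √(-273)*(-27 + 11*(-273))/(-27 + 10*(-273)) + 367535 = (I*√273)*(-27 - 3003)/(-27 - 2730) + 367535 = (I*√273)*(-3030)/(-2757) + 367535 = (I*√273)*(-1/2757)*(-3030) + 367535 = 1010*I*√273/919 + 367535 = 367535 + 1010*I*√273/919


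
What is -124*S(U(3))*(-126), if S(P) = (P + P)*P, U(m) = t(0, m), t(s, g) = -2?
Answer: 124992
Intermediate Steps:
U(m) = -2
S(P) = 2*P² (S(P) = (2*P)*P = 2*P²)
-124*S(U(3))*(-126) = -248*(-2)²*(-126) = -248*4*(-126) = -124*8*(-126) = -992*(-126) = 124992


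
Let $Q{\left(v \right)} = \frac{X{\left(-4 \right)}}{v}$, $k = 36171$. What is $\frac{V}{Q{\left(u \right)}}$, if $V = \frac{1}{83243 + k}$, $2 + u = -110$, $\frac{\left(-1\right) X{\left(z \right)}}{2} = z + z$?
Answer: $- \frac{7}{119414} \approx -5.862 \cdot 10^{-5}$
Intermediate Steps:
$X{\left(z \right)} = - 4 z$ ($X{\left(z \right)} = - 2 \left(z + z\right) = - 2 \cdot 2 z = - 4 z$)
$u = -112$ ($u = -2 - 110 = -112$)
$V = \frac{1}{119414}$ ($V = \frac{1}{83243 + 36171} = \frac{1}{119414} \approx 8.3742 \cdot 10^{-6}$)
$Q{\left(v \right)} = \frac{16}{v}$ ($Q{\left(v \right)} = \frac{\left(-4\right) \left(-4\right)}{v} = \frac{16}{v}$)
$\frac{V}{Q{\left(u \right)}} = \frac{1}{119414 \frac{16}{-112}} = \frac{1}{119414 \cdot 16 \left(- \frac{1}{112}\right)} = \frac{1}{119414 \left(- \frac{1}{7}\right)} = \frac{1}{119414} \left(-7\right) = - \frac{7}{119414}$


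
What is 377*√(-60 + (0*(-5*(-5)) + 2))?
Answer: 377*I*√58 ≈ 2871.1*I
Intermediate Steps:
377*√(-60 + (0*(-5*(-5)) + 2)) = 377*√(-60 + (0*25 + 2)) = 377*√(-60 + (0 + 2)) = 377*√(-60 + 2) = 377*√(-58) = 377*(I*√58) = 377*I*√58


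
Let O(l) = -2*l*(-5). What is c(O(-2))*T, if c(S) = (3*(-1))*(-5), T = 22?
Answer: 330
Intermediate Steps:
O(l) = 10*l
c(S) = 15 (c(S) = -3*(-5) = 15)
c(O(-2))*T = 15*22 = 330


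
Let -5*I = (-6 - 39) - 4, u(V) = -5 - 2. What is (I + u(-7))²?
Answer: 196/25 ≈ 7.8400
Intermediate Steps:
u(V) = -7
I = 49/5 (I = -((-6 - 39) - 4)/5 = -(-45 - 4)/5 = -⅕*(-49) = 49/5 ≈ 9.8000)
(I + u(-7))² = (49/5 - 7)² = (14/5)² = 196/25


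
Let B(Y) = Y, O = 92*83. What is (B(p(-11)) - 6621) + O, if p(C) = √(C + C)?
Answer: 1015 + I*√22 ≈ 1015.0 + 4.6904*I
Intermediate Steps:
O = 7636
p(C) = √2*√C (p(C) = √(2*C) = √2*√C)
(B(p(-11)) - 6621) + O = (√2*√(-11) - 6621) + 7636 = (√2*(I*√11) - 6621) + 7636 = (I*√22 - 6621) + 7636 = (-6621 + I*√22) + 7636 = 1015 + I*√22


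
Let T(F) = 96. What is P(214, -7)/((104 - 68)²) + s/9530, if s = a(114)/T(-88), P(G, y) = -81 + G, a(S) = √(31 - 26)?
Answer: 133/1296 + √5/914880 ≈ 0.10263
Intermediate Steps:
a(S) = √5
s = √5/96 ≈ 0.023292
P(214, -7)/((104 - 68)²) + s/9530 = (-81 + 214)/((104 - 68)²) + (√5/96)/9530 = 133/(36²) + (√5/96)*(1/9530) = 133/1296 + √5/914880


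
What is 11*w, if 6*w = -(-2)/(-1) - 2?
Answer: -22/3 ≈ -7.3333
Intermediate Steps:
w = -⅔ (w = (-(-2)/(-1) - 2)/6 = (-(-2)*(-1) - 2)/6 = (-2*1 - 2)/6 = (-2 - 2)/6 = (⅙)*(-4) = -⅔ ≈ -0.66667)
11*w = 11*(-⅔) = -22/3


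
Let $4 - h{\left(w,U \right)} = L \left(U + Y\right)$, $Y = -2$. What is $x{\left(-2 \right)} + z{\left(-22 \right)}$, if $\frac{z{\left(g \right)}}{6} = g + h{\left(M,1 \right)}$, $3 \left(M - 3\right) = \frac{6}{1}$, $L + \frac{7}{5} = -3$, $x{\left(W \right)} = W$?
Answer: $- \frac{682}{5} \approx -136.4$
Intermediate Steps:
$L = - \frac{22}{5}$ ($L = - \frac{7}{5} - 3 = - \frac{22}{5} \approx -4.4$)
$M = 5$ ($M = 3 + \frac{6 \cdot 1^{-1}}{3} = 3 + \frac{6 \cdot 1}{3} = 3 + \frac{1}{3} \cdot 6 = 3 + 2 = 5$)
$h{\left(w,U \right)} = - \frac{24}{5} + \frac{22 U}{5}$ ($h{\left(w,U \right)} = 4 - - \frac{22 \left(U - 2\right)}{5} = 4 - - \frac{22 \left(-2 + U\right)}{5} = 4 - \left(\frac{44}{5} - \frac{22 U}{5}\right) = 4 + \left(- \frac{44}{5} + \frac{22 U}{5}\right) = - \frac{24}{5} + \frac{22 U}{5}$)
$z{\left(g \right)} = - \frac{12}{5} + 6 g$ ($z{\left(g \right)} = 6 \left(g + \left(- \frac{24}{5} + \frac{22}{5} \cdot 1\right)\right) = 6 \left(g + \left(- \frac{24}{5} + \frac{22}{5}\right)\right) = 6 \left(g - \frac{2}{5}\right) = 6 \left(- \frac{2}{5} + g\right) = - \frac{12}{5} + 6 g$)
$x{\left(-2 \right)} + z{\left(-22 \right)} = -2 + \left(- \frac{12}{5} + 6 \left(-22\right)\right) = -2 - \frac{672}{5} = - \frac{682}{5}$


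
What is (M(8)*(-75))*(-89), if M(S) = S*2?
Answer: 106800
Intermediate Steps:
M(S) = 2*S
(M(8)*(-75))*(-89) = ((2*8)*(-75))*(-89) = (16*(-75))*(-89) = -1200*(-89) = 106800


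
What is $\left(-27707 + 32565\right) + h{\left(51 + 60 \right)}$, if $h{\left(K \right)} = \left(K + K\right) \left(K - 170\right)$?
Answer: $-8240$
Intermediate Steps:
$h{\left(K \right)} = 2 K \left(-170 + K\right)$
$\left(-27707 + 32565\right) + h{\left(51 + 60 \right)} = \left(-27707 + 32565\right) + 2 \left(51 + 60\right) \left(-170 + \left(51 + 60\right)\right) = 4858 + 2 \cdot 111 \left(-170 + 111\right) = 4858 + 2 \cdot 111 \left(-59\right) = 4858 - 13098 = -8240$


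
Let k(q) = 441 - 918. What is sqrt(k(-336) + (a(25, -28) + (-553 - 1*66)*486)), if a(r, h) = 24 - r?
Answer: 16*I*sqrt(1177) ≈ 548.92*I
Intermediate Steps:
k(q) = -477
sqrt(k(-336) + (a(25, -28) + (-553 - 1*66)*486)) = sqrt(-477 + ((24 - 1*25) + (-553 - 1*66)*486)) = sqrt(-477 + ((24 - 25) + (-553 - 66)*486)) = sqrt(-477 + (-1 - 619*486)) = sqrt(-477 + (-1 - 300834)) = sqrt(-477 - 300835) = sqrt(-301312) = 16*I*sqrt(1177)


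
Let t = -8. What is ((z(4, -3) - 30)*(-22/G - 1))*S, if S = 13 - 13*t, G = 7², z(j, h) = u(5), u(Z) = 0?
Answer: 249210/49 ≈ 5085.9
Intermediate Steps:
z(j, h) = 0
G = 49
S = 117 (S = 13 - 13*(-8) = 13 + 104 = 117)
((z(4, -3) - 30)*(-22/G - 1))*S = ((0 - 30)*(-22/49 - 1))*117 = -30*(-22*1/49 - 1)*117 = -30*(-22/49 - 1)*117 = -30*(-71/49)*117 = (2130/49)*117 = 249210/49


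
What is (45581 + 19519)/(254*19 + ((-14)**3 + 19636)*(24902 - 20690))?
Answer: 6510/7115393 ≈ 0.00091492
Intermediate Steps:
(45581 + 19519)/(254*19 + ((-14)**3 + 19636)*(24902 - 20690)) = 65100/(4826 + (-2744 + 19636)*4212) = 65100/(4826 + 16892*4212) = 65100/(4826 + 71149104) = 65100/71153930 = 65100*(1/71153930) = 6510/7115393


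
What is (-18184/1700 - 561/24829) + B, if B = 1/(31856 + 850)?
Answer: -3699399743329/345124341450 ≈ -10.719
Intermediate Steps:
B = 1/32706 ≈ 3.0575e-5
(-18184/1700 - 561/24829) + B = (-18184/1700 - 561/24829) + 1/32706 = (-18184*1/1700 - 561*1/24829) + 1/32706 = (-4546/425 - 561/24829) + 1/32706 = -113111059/10552325 + 1/32706 = -3699399743329/345124341450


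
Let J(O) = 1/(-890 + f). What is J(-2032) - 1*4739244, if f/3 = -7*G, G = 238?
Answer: -27904668673/5888 ≈ -4.7392e+6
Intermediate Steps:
f = -4998 (f = 3*(-7*238) = 3*(-1666) = -4998)
J(O) = -1/5888 (J(O) = 1/(-890 - 4998) = 1/(-5888) = -1/5888)
J(-2032) - 1*4739244 = -1/5888 - 1*4739244 = -1/5888 - 4739244 = -27904668673/5888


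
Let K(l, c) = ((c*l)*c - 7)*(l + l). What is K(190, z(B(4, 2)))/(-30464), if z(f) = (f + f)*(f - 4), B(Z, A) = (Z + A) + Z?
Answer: -259919335/7616 ≈ -34128.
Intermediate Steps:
B(Z, A) = A + 2*Z (B(Z, A) = (A + Z) + Z = A + 2*Z)
z(f) = 2*f*(-4 + f) (z(f) = (2*f)*(-4 + f) = 2*f*(-4 + f))
K(l, c) = 2*l*(-7 + l*c²) (K(l, c) = (l*c² - 7)*(2*l) = (-7 + l*c²)*(2*l) = 2*l*(-7 + l*c²))
K(190, z(B(4, 2)))/(-30464) = (2*190*(-7 + 190*(2*(2 + 2*4)*(-4 + (2 + 2*4)))²))/(-30464) = (2*190*(-7 + 190*(2*(2 + 8)*(-4 + (2 + 8)))²))*(-1/30464) = (2*190*(-7 + 190*(2*10*(-4 + 10))²))*(-1/30464) = (2*190*(-7 + 190*(2*10*6)²))*(-1/30464) = (2*190*(-7 + 190*120²))*(-1/30464) = (2*190*(-7 + 190*14400))*(-1/30464) = (2*190*(-7 + 2736000))*(-1/30464) = (2*190*2735993)*(-1/30464) = 1039677340*(-1/30464) = -259919335/7616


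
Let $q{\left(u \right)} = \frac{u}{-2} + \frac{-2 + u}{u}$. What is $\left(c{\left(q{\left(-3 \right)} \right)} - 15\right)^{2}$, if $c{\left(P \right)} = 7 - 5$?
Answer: $169$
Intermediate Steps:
$q{\left(u \right)} = - \frac{u}{2} + \frac{-2 + u}{u}$ ($q{\left(u \right)} = u \left(- \frac{1}{2}\right) + \frac{-2 + u}{u} = - \frac{u}{2} + \frac{-2 + u}{u}$)
$c{\left(P \right)} = 2$
$\left(c{\left(q{\left(-3 \right)} \right)} - 15\right)^{2} = \left(2 - 15\right)^{2} = \left(-13\right)^{2} = 169$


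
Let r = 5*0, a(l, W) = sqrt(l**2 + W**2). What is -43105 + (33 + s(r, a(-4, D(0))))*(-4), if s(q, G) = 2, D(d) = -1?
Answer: -43245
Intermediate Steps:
a(l, W) = sqrt(W**2 + l**2)
r = 0
-43105 + (33 + s(r, a(-4, D(0))))*(-4) = -43105 + (33 + 2)*(-4) = -43105 + 35*(-4) = -43105 - 140 = -43245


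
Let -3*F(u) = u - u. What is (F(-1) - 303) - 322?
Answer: -625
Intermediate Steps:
F(u) = 0 (F(u) = -(u - u)/3 = -⅓*0 = 0)
(F(-1) - 303) - 322 = (0 - 303) - 322 = -303 - 322 = -625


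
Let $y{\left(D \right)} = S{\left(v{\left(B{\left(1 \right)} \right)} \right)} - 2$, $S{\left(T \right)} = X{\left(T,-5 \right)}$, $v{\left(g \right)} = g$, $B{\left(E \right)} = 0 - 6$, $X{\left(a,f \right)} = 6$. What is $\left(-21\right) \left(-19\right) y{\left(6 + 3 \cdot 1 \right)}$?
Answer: $1596$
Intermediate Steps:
$B{\left(E \right)} = -6$ ($B{\left(E \right)} = 0 - 6 = -6$)
$S{\left(T \right)} = 6$
$y{\left(D \right)} = 4$ ($y{\left(D \right)} = 6 - 2 = 4$)
$\left(-21\right) \left(-19\right) y{\left(6 + 3 \cdot 1 \right)} = \left(-21\right) \left(-19\right) 4 = 399 \cdot 4 = 1596$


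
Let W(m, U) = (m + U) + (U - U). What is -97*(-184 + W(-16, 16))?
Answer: 17848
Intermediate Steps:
W(m, U) = U + m (W(m, U) = (U + m) + 0 = U + m)
-97*(-184 + W(-16, 16)) = -97*(-184 + (16 - 16)) = -97*(-184 + 0) = -97*(-184) = 17848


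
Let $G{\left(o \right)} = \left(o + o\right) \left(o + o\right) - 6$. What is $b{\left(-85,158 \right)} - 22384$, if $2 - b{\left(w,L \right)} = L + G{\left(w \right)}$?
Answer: $-51434$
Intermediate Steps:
$G{\left(o \right)} = -6 + 4 o^{2}$ ($G{\left(o \right)} = 2 o 2 o - 6 = 4 o^{2} - 6 = -6 + 4 o^{2}$)
$b{\left(w,L \right)} = 8 - L - 4 w^{2}$ ($b{\left(w,L \right)} = 2 - \left(L + \left(-6 + 4 w^{2}\right)\right) = 2 - \left(-6 + L + 4 w^{2}\right) = 8 - L - 4 w^{2}$)
$b{\left(-85,158 \right)} - 22384 = \left(8 - 158 - 4 \left(-85\right)^{2}\right) - 22384 = \left(8 - 158 - 28900\right) - 22384 = -29050 - 22384 = -51434$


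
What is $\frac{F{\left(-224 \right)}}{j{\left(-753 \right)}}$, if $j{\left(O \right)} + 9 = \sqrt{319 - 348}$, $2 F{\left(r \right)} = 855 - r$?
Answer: $- \frac{9711}{220} - \frac{1079 i \sqrt{29}}{220} \approx -44.141 - 26.412 i$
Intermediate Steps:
$F{\left(r \right)} = \frac{855}{2} - \frac{r}{2}$ ($F{\left(r \right)} = \frac{855 - r}{2} = \frac{855}{2} - \frac{r}{2}$)
$j{\left(O \right)} = -9 + i \sqrt{29}$ ($j{\left(O \right)} = -9 + \sqrt{319 - 348} = -9 + \sqrt{-29} = -9 + i \sqrt{29}$)
$\frac{F{\left(-224 \right)}}{j{\left(-753 \right)}} = \frac{\frac{855}{2} - -112}{-9 + i \sqrt{29}} = \frac{\frac{855}{2} + 112}{-9 + i \sqrt{29}} = \frac{1079}{2 \left(-9 + i \sqrt{29}\right)}$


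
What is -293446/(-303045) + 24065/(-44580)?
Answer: 128645439/300216580 ≈ 0.42851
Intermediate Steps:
-293446/(-303045) + 24065/(-44580) = -293446*(-1/303045) + 24065*(-1/44580) = 293446/303045 - 4813/8916 = 128645439/300216580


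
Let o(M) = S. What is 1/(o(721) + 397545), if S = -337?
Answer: 1/397208 ≈ 2.5176e-6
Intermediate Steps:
o(M) = -337
1/(o(721) + 397545) = 1/(-337 + 397545) = 1/397208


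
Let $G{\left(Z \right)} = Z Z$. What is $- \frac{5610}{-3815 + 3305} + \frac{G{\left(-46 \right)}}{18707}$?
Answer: $\frac{207893}{18707} \approx 11.113$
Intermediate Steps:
$G{\left(Z \right)} = Z^{2}$
$- \frac{5610}{-3815 + 3305} + \frac{G{\left(-46 \right)}}{18707} = - \frac{5610}{-3815 + 3305} + \frac{\left(-46\right)^{2}}{18707} = - \frac{5610}{-510} + 2116 \cdot \frac{1}{18707} = \left(-5610\right) \left(- \frac{1}{510}\right) + \frac{2116}{18707} = 11 + \frac{2116}{18707} = \frac{207893}{18707}$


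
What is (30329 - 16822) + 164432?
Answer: 177939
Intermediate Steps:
(30329 - 16822) + 164432 = 13507 + 164432 = 177939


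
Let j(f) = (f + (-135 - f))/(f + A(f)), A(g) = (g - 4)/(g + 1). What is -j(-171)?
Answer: -4590/5779 ≈ -0.79426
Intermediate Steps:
A(g) = (-4 + g)/(1 + g)
j(f) = -135/(f + (-4 + f)/(1 + f)) (j(f) = (f + (-135 - f))/(f + (-4 + f)/(1 + f)) = -135/(f + (-4 + f)/(1 + f)))
-j(-171) = -135*(-1 - 1*(-171))/(-4 - 171 - 171*(1 - 171)) = -135*(-1 + 171)/(-4 - 171 - 171*(-170)) = -135*170/(-4 - 171 + 29070) = -135*170/28895 = -1*4590/5779 = -4590/5779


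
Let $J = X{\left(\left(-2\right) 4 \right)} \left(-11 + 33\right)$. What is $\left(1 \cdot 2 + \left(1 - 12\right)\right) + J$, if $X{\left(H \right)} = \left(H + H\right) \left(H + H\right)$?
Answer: $5623$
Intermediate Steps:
$X{\left(H \right)} = 4 H^{2}$ ($X{\left(H \right)} = 2 H 2 H = 4 H^{2}$)
$J = 5632$ ($J = 4 \left(\left(-2\right) 4\right)^{2} \left(-11 + 33\right) = 4 \left(-8\right)^{2} \cdot 22 = 4 \cdot 64 \cdot 22 = 256 \cdot 22 = 5632$)
$\left(1 \cdot 2 + \left(1 - 12\right)\right) + J = \left(1 \cdot 2 + \left(1 - 12\right)\right) + 5632 = \left(2 - 11\right) + 5632 = -9 + 5632 = 5623$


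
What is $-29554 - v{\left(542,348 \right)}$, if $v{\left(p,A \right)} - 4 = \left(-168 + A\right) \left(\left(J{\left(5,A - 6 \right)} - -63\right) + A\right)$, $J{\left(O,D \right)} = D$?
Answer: $-165098$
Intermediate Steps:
$v{\left(p,A \right)} = 4 + \left(-168 + A\right) \left(57 + 2 A\right)$ ($v{\left(p,A \right)} = 4 + \left(-168 + A\right) \left(\left(\left(A - 6\right) - -63\right) + A\right) = 4 + \left(-168 + A\right) \left(\left(\left(A - 6\right) + 63\right) + A\right) = 4 + \left(-168 + A\right) \left(\left(\left(-6 + A\right) + 63\right) + A\right) = 4 + \left(-168 + A\right) \left(\left(57 + A\right) + A\right) = 4 + \left(-168 + A\right) \left(57 + 2 A\right)$)
$-29554 - v{\left(542,348 \right)} = -29554 - \left(-9572 - 97092 + 2 \cdot 348^{2}\right) = -29554 - \left(-9572 - 97092 + 2 \cdot 121104\right) = -29554 - \left(-9572 - 97092 + 242208\right) = -29554 - 135544 = -165098$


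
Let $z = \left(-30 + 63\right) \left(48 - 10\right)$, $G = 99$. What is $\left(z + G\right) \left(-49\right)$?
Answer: $-66297$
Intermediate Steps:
$z = 1254$ ($z = 33 \cdot 38 = 1254$)
$\left(z + G\right) \left(-49\right) = \left(1254 + 99\right) \left(-49\right) = 1353 \left(-49\right) = -66297$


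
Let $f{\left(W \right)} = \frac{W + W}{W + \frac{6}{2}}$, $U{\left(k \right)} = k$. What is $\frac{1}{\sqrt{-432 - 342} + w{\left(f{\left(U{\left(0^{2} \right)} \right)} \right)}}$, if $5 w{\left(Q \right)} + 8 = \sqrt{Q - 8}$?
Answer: $\frac{5}{-8 + 2 i \sqrt{2} + 15 i \sqrt{86}} \approx -0.0019793 - 0.035116 i$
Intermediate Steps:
$f{\left(W \right)} = \frac{2 W}{3 + W}$ ($f{\left(W \right)} = \frac{2 W}{W + 6 \cdot \frac{1}{2}} = \frac{2 W}{W + 3} = \frac{2 W}{3 + W}$)
$w{\left(Q \right)} = - \frac{8}{5} + \frac{\sqrt{-8 + Q}}{5}$ ($w{\left(Q \right)} = - \frac{8}{5} + \frac{\sqrt{Q - 8}}{5} = - \frac{8}{5} + \frac{\sqrt{-8 + Q}}{5}$)
$\frac{1}{\sqrt{-432 - 342} + w{\left(f{\left(U{\left(0^{2} \right)} \right)} \right)}} = \frac{1}{\sqrt{-432 - 342} - \left(\frac{8}{5} - \frac{\sqrt{-8 + \frac{2 \cdot 0^{2}}{3 + 0^{2}}}}{5}\right)} = \frac{1}{\sqrt{-774} - \left(\frac{8}{5} - \frac{\sqrt{-8 + 2 \cdot 0 \frac{1}{3 + 0}}}{5}\right)} = \frac{1}{3 i \sqrt{86} - \left(\frac{8}{5} - \frac{\sqrt{-8 + 2 \cdot 0 \cdot \frac{1}{3}}}{5}\right)} = \frac{1}{3 i \sqrt{86} - \left(\frac{8}{5} - \frac{\sqrt{-8 + 0}}{5}\right)} = \frac{1}{3 i \sqrt{86} - \left(\frac{8}{5} - \frac{\sqrt{-8}}{5}\right)} = \frac{1}{3 i \sqrt{86} - \left(\frac{8}{5} - \frac{2 i \sqrt{2}}{5}\right)} = \frac{1}{- \frac{8}{5} + 3 i \sqrt{86} + \frac{2 i \sqrt{2}}{5}}$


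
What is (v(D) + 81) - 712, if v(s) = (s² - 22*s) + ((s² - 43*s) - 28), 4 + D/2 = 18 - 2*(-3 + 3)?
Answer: -911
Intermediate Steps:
D = 28 (D = -8 + 2*(18 - 2*(-3 + 3)) = -8 + 2*(18 - 2*0) = -8 + 2*(18 + 0) = -8 + 2*18 = -8 + 36 = 28)
v(s) = -28 - 65*s + 2*s² (v(s) = (s² - 22*s) + (-28 + s² - 43*s) = -28 - 65*s + 2*s²)
(v(D) + 81) - 712 = ((-28 - 65*28 + 2*28²) + 81) - 712 = ((-28 - 1820 + 2*784) + 81) - 712 = ((-28 - 1820 + 1568) + 81) - 712 = (-280 + 81) - 712 = -199 - 712 = -911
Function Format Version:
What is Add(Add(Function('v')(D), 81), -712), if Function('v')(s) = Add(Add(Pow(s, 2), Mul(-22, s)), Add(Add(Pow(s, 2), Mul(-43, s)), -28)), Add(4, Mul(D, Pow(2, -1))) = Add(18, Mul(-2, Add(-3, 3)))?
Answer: -911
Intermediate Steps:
D = 28 (D = Add(-8, Mul(2, Add(18, Mul(-2, Add(-3, 3))))) = Add(-8, Mul(2, Add(18, Mul(-2, 0)))) = Add(-8, Mul(2, Add(18, 0))) = Add(-8, Mul(2, 18)) = Add(-8, 36) = 28)
Function('v')(s) = Add(-28, Mul(-65, s), Mul(2, Pow(s, 2))) (Function('v')(s) = Add(Add(Pow(s, 2), Mul(-22, s)), Add(-28, Pow(s, 2), Mul(-43, s))) = Add(-28, Mul(-65, s), Mul(2, Pow(s, 2))))
Add(Add(Function('v')(D), 81), -712) = Add(Add(Add(-28, Mul(-65, 28), Mul(2, Pow(28, 2))), 81), -712) = Add(Add(Add(-28, -1820, Mul(2, 784)), 81), -712) = Add(Add(Add(-28, -1820, 1568), 81), -712) = Add(Add(-280, 81), -712) = Add(-199, -712) = -911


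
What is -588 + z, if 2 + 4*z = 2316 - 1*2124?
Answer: -1081/2 ≈ -540.50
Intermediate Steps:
z = 95/2 (z = -1/2 + (2316 - 1*2124)/4 = -1/2 + (2316 - 2124)/4 = -1/2 + (1/4)*192 = -1/2 + 48 = 95/2 ≈ 47.500)
-588 + z = -588 + 95/2 = -1081/2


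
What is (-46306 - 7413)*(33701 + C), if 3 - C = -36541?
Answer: -3773491155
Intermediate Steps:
C = 36544 (C = 3 - 1*(-36541) = 3 + 36541 = 36544)
(-46306 - 7413)*(33701 + C) = (-46306 - 7413)*(33701 + 36544) = -53719*70245 = -3773491155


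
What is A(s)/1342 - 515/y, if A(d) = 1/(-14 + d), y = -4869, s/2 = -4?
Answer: 15199991/143752356 ≈ 0.10574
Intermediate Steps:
s = -8 (s = 2*(-4) = -8)
A(s)/1342 - 515/y = 1/(-14 - 8*1342) - 515/(-4869) = (1/1342)/(-22) - 515*(-1/4869) = -1/22*1/1342 + 515/4869 = -1/29524 + 515/4869 = 15199991/143752356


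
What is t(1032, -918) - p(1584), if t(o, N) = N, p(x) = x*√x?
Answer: -918 - 19008*√11 ≈ -63960.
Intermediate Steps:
p(x) = x^(3/2)
t(1032, -918) - p(1584) = -918 - 1584^(3/2) = -918 - 19008*√11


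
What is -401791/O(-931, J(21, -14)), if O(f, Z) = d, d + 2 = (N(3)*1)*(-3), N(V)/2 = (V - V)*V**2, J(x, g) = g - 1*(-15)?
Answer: 401791/2 ≈ 2.0090e+5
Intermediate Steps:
J(x, g) = 15 + g (J(x, g) = g + 15 = 15 + g)
N(V) = 0 (N(V) = 2*((V - V)*V**2) = 2*(0*V**2) = 2*0 = 0)
d = -2 (d = -2 + (0*1)*(-3) = -2 + 0*(-3) = -2 + 0 = -2)
O(f, Z) = -2
-401791/O(-931, J(21, -14)) = -401791/(-2) = -401791*(-1/2) = 401791/2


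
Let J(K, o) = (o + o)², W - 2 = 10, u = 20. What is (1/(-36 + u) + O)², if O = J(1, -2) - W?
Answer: 3969/256 ≈ 15.504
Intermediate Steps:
W = 12 (W = 2 + 10 = 12)
J(K, o) = 4*o² (J(K, o) = (2*o)² = 4*o²)
O = 4 (O = 4*(-2)² - 1*12 = 4*4 - 12 = 16 - 12 = 4)
(1/(-36 + u) + O)² = (1/(-36 + 20) + 4)² = (1/(-16) + 4)² = (-1/16 + 4)² = (63/16)² = 3969/256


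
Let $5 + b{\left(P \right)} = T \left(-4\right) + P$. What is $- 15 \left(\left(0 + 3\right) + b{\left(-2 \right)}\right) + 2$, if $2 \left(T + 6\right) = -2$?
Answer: $-358$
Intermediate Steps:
$T = -7$ ($T = -6 + \frac{1}{2} \left(-2\right) = -6 - 1 = -7$)
$b{\left(P \right)} = 23 + P$ ($b{\left(P \right)} = -5 + \left(\left(-7\right) \left(-4\right) + P\right) = -5 + \left(28 + P\right) = 23 + P$)
$- 15 \left(\left(0 + 3\right) + b{\left(-2 \right)}\right) + 2 = - 15 \left(\left(0 + 3\right) + \left(23 - 2\right)\right) + 2 = - 15 \left(3 + 21\right) + 2 = \left(-15\right) 24 + 2 = -360 + 2 = -358$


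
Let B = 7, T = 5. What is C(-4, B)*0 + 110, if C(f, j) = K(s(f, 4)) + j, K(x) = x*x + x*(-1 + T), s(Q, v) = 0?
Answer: 110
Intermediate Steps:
K(x) = x² + 4*x (K(x) = x*x + x*(-1 + 5) = x² + x*4 = x² + 4*x)
C(f, j) = j (C(f, j) = 0*(4 + 0) + j = 0*4 + j = 0 + j = j)
C(-4, B)*0 + 110 = 7*0 + 110 = 0 + 110 = 110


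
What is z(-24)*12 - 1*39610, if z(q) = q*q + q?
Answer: -32986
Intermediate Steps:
z(q) = q + q² (z(q) = q² + q = q + q²)
z(-24)*12 - 1*39610 = -24*(1 - 24)*12 - 1*39610 = -24*(-23)*12 - 39610 = 552*12 - 39610 = 6624 - 39610 = -32986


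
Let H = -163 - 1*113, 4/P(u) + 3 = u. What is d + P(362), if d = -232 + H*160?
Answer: -15936724/359 ≈ -44392.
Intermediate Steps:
P(u) = 4/(-3 + u)
H = -276 (H = -163 - 113 = -276)
d = -44392 (d = -232 - 276*160 = -232 - 44160 = -44392)
d + P(362) = -44392 + 4/(-3 + 362) = -44392 + 4/359 = -15936724/359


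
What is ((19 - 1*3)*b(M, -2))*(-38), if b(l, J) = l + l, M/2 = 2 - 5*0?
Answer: -4864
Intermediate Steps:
M = 4 (M = 2*(2 - 5*0) = 2*(2 + 0) = 2*2 = 4)
b(l, J) = 2*l
((19 - 1*3)*b(M, -2))*(-38) = ((19 - 1*3)*(2*4))*(-38) = ((19 - 3)*8)*(-38) = (16*8)*(-38) = 128*(-38) = -4864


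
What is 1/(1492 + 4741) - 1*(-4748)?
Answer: 29594285/6233 ≈ 4748.0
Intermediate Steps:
1/(1492 + 4741) - 1*(-4748) = 1/6233 + 4748 = 29594285/6233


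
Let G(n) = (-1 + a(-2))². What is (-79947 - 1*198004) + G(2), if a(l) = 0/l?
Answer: -277950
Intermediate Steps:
a(l) = 0
G(n) = 1 (G(n) = (-1 + 0)² = (-1)² = 1)
(-79947 - 1*198004) + G(2) = (-79947 - 1*198004) + 1 = (-79947 - 198004) + 1 = -277951 + 1 = -277950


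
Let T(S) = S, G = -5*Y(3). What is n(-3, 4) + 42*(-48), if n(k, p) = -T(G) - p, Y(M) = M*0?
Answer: -2020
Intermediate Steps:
Y(M) = 0
G = 0 (G = -5*0 = 0)
n(k, p) = -p (n(k, p) = -1*0 - p = 0 - p = -p)
n(-3, 4) + 42*(-48) = -1*4 + 42*(-48) = -4 - 2016 = -2020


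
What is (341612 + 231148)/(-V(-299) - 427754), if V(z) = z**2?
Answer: -38184/34477 ≈ -1.1075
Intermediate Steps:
(341612 + 231148)/(-V(-299) - 427754) = (341612 + 231148)/(-1*(-299)**2 - 427754) = 572760/(-1*89401 - 427754) = 572760/(-89401 - 427754) = 572760/(-517155) = 572760*(-1/517155) = -38184/34477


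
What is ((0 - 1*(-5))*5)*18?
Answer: 450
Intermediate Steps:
((0 - 1*(-5))*5)*18 = ((0 + 5)*5)*18 = (5*5)*18 = 25*18 = 450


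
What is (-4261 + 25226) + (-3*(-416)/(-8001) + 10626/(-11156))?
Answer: 311869877371/14876526 ≈ 20964.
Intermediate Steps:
(-4261 + 25226) + (-3*(-416)/(-8001) + 10626/(-11156)) = 20965 + (1248*(-1/8001) + 10626*(-1/11156)) = 20965 + (-416/2667 - 5313/5578) = 20965 - 16490219/14876526 = 311869877371/14876526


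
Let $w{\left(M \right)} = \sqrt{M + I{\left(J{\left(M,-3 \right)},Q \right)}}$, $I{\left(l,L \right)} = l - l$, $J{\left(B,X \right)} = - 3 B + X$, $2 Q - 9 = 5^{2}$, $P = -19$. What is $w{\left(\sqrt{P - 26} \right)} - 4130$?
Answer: $-4130 + \sqrt{3} \sqrt[4]{5} \sqrt{i} \approx -4128.2 + 1.8314 i$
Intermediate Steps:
$Q = 17$ ($Q = \frac{9}{2} + \frac{5^{2}}{2} = \frac{9}{2} + \frac{1}{2} \cdot 25 = \frac{9}{2} + \frac{25}{2} = 17$)
$J{\left(B,X \right)} = X - 3 B$
$I{\left(l,L \right)} = 0$
$w{\left(M \right)} = \sqrt{M}$ ($w{\left(M \right)} = \sqrt{M + 0} = \sqrt{M}$)
$w{\left(\sqrt{P - 26} \right)} - 4130 = \sqrt{\sqrt{-19 - 26}} - 4130 = \sqrt{\sqrt{-45}} - 4130 = \sqrt{3 i \sqrt{5}} - 4130 = \sqrt{3} \sqrt[4]{5} \sqrt{i} - 4130 = -4130 + \sqrt{3} \sqrt[4]{5} \sqrt{i}$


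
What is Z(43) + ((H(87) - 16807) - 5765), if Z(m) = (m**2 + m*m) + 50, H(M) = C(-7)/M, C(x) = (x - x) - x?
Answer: -1637681/87 ≈ -18824.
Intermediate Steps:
C(x) = -x (C(x) = 0 - x = -x)
H(M) = 7/M (H(M) = (-1*(-7))/M = 7/M)
Z(m) = 50 + 2*m**2 (Z(m) = (m**2 + m**2) + 50 = 2*m**2 + 50 = 50 + 2*m**2)
Z(43) + ((H(87) - 16807) - 5765) = (50 + 2*43**2) + ((7/87 - 16807) - 5765) = (50 + 2*1849) + ((7*(1/87) - 16807) - 5765) = (50 + 3698) + ((7/87 - 16807) - 5765) = 3748 + (-1462202/87 - 5765) = 3748 - 1963757/87 = -1637681/87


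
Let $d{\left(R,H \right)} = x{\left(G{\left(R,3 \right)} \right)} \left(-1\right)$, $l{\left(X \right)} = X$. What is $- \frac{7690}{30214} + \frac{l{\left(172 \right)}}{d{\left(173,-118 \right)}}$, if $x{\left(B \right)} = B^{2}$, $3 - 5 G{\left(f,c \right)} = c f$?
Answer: $- \frac{6329735}{23385636} \approx -0.27067$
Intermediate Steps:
$G{\left(f,c \right)} = \frac{3}{5} - \frac{c f}{5}$
$d{\left(R,H \right)} = - \left(\frac{3}{5} - \frac{3 R}{5}\right)^{2}$ ($d{\left(R,H \right)} = \left(\frac{3}{5} - \frac{3 R}{5}\right)^{2} \left(-1\right) = - \left(\frac{3}{5} - \frac{3 R}{5}\right)^{2}$)
$- \frac{7690}{30214} + \frac{l{\left(172 \right)}}{d{\left(173,-118 \right)}} = - \frac{7690}{30214} + \frac{172}{\left(- \frac{9}{25}\right) \left(-1 + 173\right)^{2}} = \left(-7690\right) \frac{1}{30214} + \frac{172}{\left(- \frac{9}{25}\right) 172^{2}} = - \frac{3845}{15107} + \frac{172}{\left(- \frac{9}{25}\right) 29584} = - \frac{3845}{15107} + \frac{172}{- \frac{266256}{25}} = - \frac{3845}{15107} + 172 \left(- \frac{25}{266256}\right) = - \frac{3845}{15107} - \frac{25}{1548} = - \frac{6329735}{23385636}$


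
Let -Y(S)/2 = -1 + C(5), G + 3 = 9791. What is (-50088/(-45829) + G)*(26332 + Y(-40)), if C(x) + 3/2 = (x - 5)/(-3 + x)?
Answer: 11815419242580/45829 ≈ 2.5782e+8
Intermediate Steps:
G = 9788 (G = -3 + 9791 = 9788)
C(x) = -3/2 + (-5 + x)/(-3 + x) (C(x) = -3/2 + (x - 5)/(-3 + x) = -3/2 + (-5 + x)/(-3 + x))
Y(S) = 5 (Y(S) = -2*(-1 + (-1 - 1*5)/(2*(-3 + 5))) = -2*(-1 + (1/2)*(-1 - 5)/2) = -2*(-1 + (1/2)*(1/2)*(-6)) = -2*(-1 - 3/2) = -2*(-5/2) = 5)
(-50088/(-45829) + G)*(26332 + Y(-40)) = (-50088/(-45829) + 9788)*(26332 + 5) = (-50088*(-1/45829) + 9788)*26337 = (50088/45829 + 9788)*26337 = (448624340/45829)*26337 = 11815419242580/45829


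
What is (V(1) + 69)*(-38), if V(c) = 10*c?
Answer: -3002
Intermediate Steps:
(V(1) + 69)*(-38) = (10*1 + 69)*(-38) = (10 + 69)*(-38) = 79*(-38) = -3002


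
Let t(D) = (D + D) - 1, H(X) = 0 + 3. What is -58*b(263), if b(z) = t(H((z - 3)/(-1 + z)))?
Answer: -290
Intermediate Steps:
H(X) = 3
t(D) = -1 + 2*D (t(D) = 2*D - 1 = -1 + 2*D)
b(z) = 5 (b(z) = -1 + 2*3 = -1 + 6 = 5)
-58*b(263) = -58*5 = -290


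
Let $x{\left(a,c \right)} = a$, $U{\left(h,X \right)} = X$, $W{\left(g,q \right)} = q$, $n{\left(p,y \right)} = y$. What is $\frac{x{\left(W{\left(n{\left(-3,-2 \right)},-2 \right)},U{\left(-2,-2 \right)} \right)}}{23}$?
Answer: $- \frac{2}{23} \approx -0.086957$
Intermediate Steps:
$\frac{x{\left(W{\left(n{\left(-3,-2 \right)},-2 \right)},U{\left(-2,-2 \right)} \right)}}{23} = \frac{1}{23} \left(-2\right) = - \frac{2}{23}$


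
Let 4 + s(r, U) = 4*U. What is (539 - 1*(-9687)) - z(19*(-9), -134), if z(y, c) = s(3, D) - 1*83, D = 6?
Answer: 10289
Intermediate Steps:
s(r, U) = -4 + 4*U
z(y, c) = -63 (z(y, c) = (-4 + 4*6) - 1*83 = (-4 + 24) - 83 = 20 - 83 = -63)
(539 - 1*(-9687)) - z(19*(-9), -134) = (539 - 1*(-9687)) - 1*(-63) = (539 + 9687) + 63 = 10226 + 63 = 10289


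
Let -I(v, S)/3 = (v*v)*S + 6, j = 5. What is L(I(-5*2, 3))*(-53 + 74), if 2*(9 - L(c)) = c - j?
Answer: 19761/2 ≈ 9880.5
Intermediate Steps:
I(v, S) = -18 - 3*S*v² (I(v, S) = -3*((v*v)*S + 6) = -3*(v²*S + 6) = -3*(S*v² + 6) = -3*(6 + S*v²) = -18 - 3*S*v²)
L(c) = 23/2 - c/2 (L(c) = 9 - (c - 1*5)/2 = 9 - (c - 5)/2 = 9 - (-5 + c)/2 = 9 + (5/2 - c/2) = 23/2 - c/2)
L(I(-5*2, 3))*(-53 + 74) = (23/2 - (-18 - 3*3*(-5*2)²)/2)*(-53 + 74) = (23/2 - (-18 - 3*3*(-10)²)/2)*21 = (23/2 - (-18 - 3*3*100)/2)*21 = (23/2 - (-18 - 900)/2)*21 = (23/2 - ½*(-918))*21 = (23/2 + 459)*21 = (941/2)*21 = 19761/2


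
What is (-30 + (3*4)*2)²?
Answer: 36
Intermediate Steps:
(-30 + (3*4)*2)² = (-30 + 12*2)² = (-30 + 24)² = (-6)² = 36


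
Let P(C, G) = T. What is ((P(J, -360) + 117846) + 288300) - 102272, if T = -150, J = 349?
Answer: 303724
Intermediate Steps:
P(C, G) = -150
((P(J, -360) + 117846) + 288300) - 102272 = ((-150 + 117846) + 288300) - 102272 = (117696 + 288300) - 102272 = 405996 - 102272 = 303724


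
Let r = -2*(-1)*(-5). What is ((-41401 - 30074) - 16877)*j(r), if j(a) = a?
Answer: 883520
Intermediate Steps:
r = -10 (r = 2*(-5) = -10)
((-41401 - 30074) - 16877)*j(r) = ((-41401 - 30074) - 16877)*(-10) = (-71475 - 16877)*(-10) = -88352*(-10) = 883520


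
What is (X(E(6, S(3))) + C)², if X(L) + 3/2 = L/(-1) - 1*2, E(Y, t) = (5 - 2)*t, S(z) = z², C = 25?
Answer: 121/4 ≈ 30.250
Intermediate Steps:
E(Y, t) = 3*t
X(L) = -7/2 - L (X(L) = -3/2 + (L/(-1) - 1*2) = -3/2 + (L*(-1) - 2) = -3/2 + (-L - 2) = -3/2 + (-2 - L) = -7/2 - L)
(X(E(6, S(3))) + C)² = ((-7/2 - 3*3²) + 25)² = ((-7/2 - 3*9) + 25)² = ((-7/2 - 1*27) + 25)² = ((-7/2 - 27) + 25)² = (-61/2 + 25)² = (-11/2)² = 121/4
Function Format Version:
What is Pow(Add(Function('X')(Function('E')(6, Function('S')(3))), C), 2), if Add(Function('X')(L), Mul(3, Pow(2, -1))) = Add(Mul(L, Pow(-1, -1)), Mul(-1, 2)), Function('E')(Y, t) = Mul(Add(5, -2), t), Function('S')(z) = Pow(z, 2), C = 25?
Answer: Rational(121, 4) ≈ 30.250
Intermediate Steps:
Function('E')(Y, t) = Mul(3, t)
Function('X')(L) = Add(Rational(-7, 2), Mul(-1, L)) (Function('X')(L) = Add(Rational(-3, 2), Add(Mul(L, Pow(-1, -1)), Mul(-1, 2))) = Add(Rational(-3, 2), Add(Mul(L, -1), -2)) = Add(Rational(-3, 2), Add(Mul(-1, L), -2)) = Add(Rational(-3, 2), Add(-2, Mul(-1, L))) = Add(Rational(-7, 2), Mul(-1, L)))
Pow(Add(Function('X')(Function('E')(6, Function('S')(3))), C), 2) = Pow(Add(Add(Rational(-7, 2), Mul(-1, Mul(3, Pow(3, 2)))), 25), 2) = Pow(Add(Add(Rational(-7, 2), Mul(-1, Mul(3, 9))), 25), 2) = Pow(Add(Add(Rational(-7, 2), Mul(-1, 27)), 25), 2) = Pow(Add(Add(Rational(-7, 2), -27), 25), 2) = Pow(Add(Rational(-61, 2), 25), 2) = Pow(Rational(-11, 2), 2) = Rational(121, 4)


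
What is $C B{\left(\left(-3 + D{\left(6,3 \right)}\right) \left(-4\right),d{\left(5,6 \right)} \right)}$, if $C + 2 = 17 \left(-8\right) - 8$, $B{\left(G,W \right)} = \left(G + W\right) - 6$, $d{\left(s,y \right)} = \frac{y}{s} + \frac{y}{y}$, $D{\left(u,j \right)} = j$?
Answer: $\frac{2774}{5} \approx 554.8$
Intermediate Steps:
$d{\left(s,y \right)} = 1 + \frac{y}{s}$ ($d{\left(s,y \right)} = \frac{y}{s} + 1 = 1 + \frac{y}{s}$)
$B{\left(G,W \right)} = -6 + G + W$
$C = -146$ ($C = -2 + \left(17 \left(-8\right) - 8\right) = -2 - 144 = -146$)
$C B{\left(\left(-3 + D{\left(6,3 \right)}\right) \left(-4\right),d{\left(5,6 \right)} \right)} = - 146 \left(-6 + \left(-3 + 3\right) \left(-4\right) + \frac{5 + 6}{5}\right) = - 146 \left(-6 + 0 \left(-4\right) + \frac{1}{5} \cdot 11\right) = - 146 \left(-6 + 0 + \frac{11}{5}\right) = \left(-146\right) \left(- \frac{19}{5}\right) = \frac{2774}{5}$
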